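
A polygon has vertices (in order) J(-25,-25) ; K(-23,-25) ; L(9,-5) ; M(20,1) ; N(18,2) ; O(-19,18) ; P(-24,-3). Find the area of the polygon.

Apply the surveyor's formula: 2A = Σ (x_i·y_{i+1} − x_{i+1}·y_i), indices taken mod 7.
J→K: (-25)(-25) − (-23)(-25) = 50
K→L: (-23)(-5) − (9)(-25) = 340
L→M: (9)(1) − (20)(-5) = 109
M→N: (20)(2) − (18)(1) = 22
N→O: (18)(18) − (-19)(2) = 362
O→P: (-19)(-3) − (-24)(18) = 489
P→J: (-24)(-25) − (-25)(-3) = 525
Σ = 1897
Area = |Σ|/2 = 948.5.

948.5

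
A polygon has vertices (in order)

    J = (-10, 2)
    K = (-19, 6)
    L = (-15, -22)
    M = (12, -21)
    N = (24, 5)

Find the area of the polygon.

863.5

Apply the shoelace (surveyor's) formula: 2A = Σ (x_i·y_{i+1} − x_{i+1}·y_i), indices taken mod 5.
J→K: (-10)(6) − (-19)(2) = -22
K→L: (-19)(-22) − (-15)(6) = 508
L→M: (-15)(-21) − (12)(-22) = 579
M→N: (12)(5) − (24)(-21) = 564
N→J: (24)(2) − (-10)(5) = 98
Σ = 1727
Area = |Σ|/2 = 863.5.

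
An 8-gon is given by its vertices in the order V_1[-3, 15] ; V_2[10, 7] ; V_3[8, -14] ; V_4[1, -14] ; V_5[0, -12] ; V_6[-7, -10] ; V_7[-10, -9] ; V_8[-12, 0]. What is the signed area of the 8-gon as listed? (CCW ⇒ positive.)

Apply the surveyor's formula: 2A = Σ (x_i·y_{i+1} − x_{i+1}·y_i), indices taken mod 8.
Σ = (-171) + (-196) + (-98) + (-12) + (-84) + (-37) + (-108) + (-180) = -886
Signed area = Σ/2 = -443 (negative ⇒ clockwise traversal).

-443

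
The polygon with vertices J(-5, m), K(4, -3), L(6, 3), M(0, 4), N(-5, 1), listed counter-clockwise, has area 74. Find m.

The doubled signed area Σ (x_i y_{i+1} − x_{i+1} y_i) is linear in m.
With m=0 it equals 94; the coefficient of m is -9 (from the two edges through J).
So -9·m + 94 = 2·74 = 148 ⇒ m = -6.

-6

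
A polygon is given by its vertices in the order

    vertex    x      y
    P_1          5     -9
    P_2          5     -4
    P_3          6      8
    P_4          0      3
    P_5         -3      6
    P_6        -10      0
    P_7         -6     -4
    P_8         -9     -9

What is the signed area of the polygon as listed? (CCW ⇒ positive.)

180

Apply Gauss's area formula: 2A = Σ (x_i·y_{i+1} − x_{i+1}·y_i), indices taken mod 8.
Cross-terms: 25, 64, 18, 9, 60, 40, 18, 126  ⇒  Σ = 360
Signed area = Σ/2 = 180 (positive ⇒ counter-clockwise traversal).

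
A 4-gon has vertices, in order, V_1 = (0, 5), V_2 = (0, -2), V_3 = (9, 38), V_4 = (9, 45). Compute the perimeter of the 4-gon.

96

|V_1V_2| = √((0)² + (-7)²) = √49 = 7
|V_2V_3| = √((9)² + (40)²) = √1681 = 41
|V_3V_4| = √((0)² + (7)²) = √49 = 7
|V_4V_1| = √((-9)² + (-40)²) = √1681 = 41
Perimeter = 7 + 41 + 7 + 41 = 96.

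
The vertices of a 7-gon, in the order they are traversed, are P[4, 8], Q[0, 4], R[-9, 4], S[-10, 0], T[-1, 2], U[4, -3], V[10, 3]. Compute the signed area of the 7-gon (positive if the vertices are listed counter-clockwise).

88.5

Σ = (16) + (36) + (40) + (-20) + (-5) + (42) + (68) = 177
Signed area = Σ/2 = 88.5 (positive ⇒ counter-clockwise traversal).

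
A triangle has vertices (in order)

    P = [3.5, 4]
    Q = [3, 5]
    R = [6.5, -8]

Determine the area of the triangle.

Apply the shoelace (surveyor's) formula: 2A = Σ (x_i·y_{i+1} − x_{i+1}·y_i), indices taken mod 3.
Σ = (5.5) + (-56.5) + (54) = 3
Area = |Σ|/2 = 1.5.

1.5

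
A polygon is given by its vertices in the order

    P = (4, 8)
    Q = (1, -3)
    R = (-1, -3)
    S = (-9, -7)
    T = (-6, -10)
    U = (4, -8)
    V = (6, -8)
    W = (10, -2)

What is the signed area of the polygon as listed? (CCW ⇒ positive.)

131

Apply the shoelace formula: 2A = Σ (x_i·y_{i+1} − x_{i+1}·y_i), indices taken mod 8.
P→Q: (4)(-3) − (1)(8) = -20
Q→R: (1)(-3) − (-1)(-3) = -6
R→S: (-1)(-7) − (-9)(-3) = -20
S→T: (-9)(-10) − (-6)(-7) = 48
T→U: (-6)(-8) − (4)(-10) = 88
U→V: (4)(-8) − (6)(-8) = 16
V→W: (6)(-2) − (10)(-8) = 68
W→P: (10)(8) − (4)(-2) = 88
Σ = 262
Signed area = Σ/2 = 131 (positive ⇒ counter-clockwise traversal).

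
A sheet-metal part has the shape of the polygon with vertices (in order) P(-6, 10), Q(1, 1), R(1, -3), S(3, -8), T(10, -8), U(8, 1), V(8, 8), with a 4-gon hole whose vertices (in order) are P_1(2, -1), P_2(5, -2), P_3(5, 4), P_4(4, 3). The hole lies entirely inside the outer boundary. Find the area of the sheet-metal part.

137.5

Outer boundary:
Apply the shoelace (surveyor's) formula: 2A = Σ (x_i·y_{i+1} − x_{i+1}·y_i), indices taken mod 7.
P→Q: (-6)(1) − (1)(10) = -16
Q→R: (1)(-3) − (1)(1) = -4
R→S: (1)(-8) − (3)(-3) = 1
S→T: (3)(-8) − (10)(-8) = 56
T→U: (10)(1) − (8)(-8) = 74
U→V: (8)(8) − (8)(1) = 56
V→P: (8)(10) − (-6)(8) = 128
Σ = 295
Area = |Σ|/2 = 147.5.
Hole:
Apply Gauss's area formula: 2A = Σ (x_i·y_{i+1} − x_{i+1}·y_i), indices taken mod 4.
Σ = (1) + (30) + (-1) + (-10) = 20
Area = |Σ|/2 = 10.
Net area = 147.5 − 10 = 137.5.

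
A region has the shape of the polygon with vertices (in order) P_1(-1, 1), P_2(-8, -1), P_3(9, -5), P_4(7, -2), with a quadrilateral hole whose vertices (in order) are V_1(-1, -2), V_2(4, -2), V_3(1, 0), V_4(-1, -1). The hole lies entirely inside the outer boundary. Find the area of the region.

Outer boundary:
Σ = (9) + (49) + (17) + (5) = 80
Area = |Σ|/2 = 40.
Hole:
Apply Gauss's area formula: 2A = Σ (x_i·y_{i+1} − x_{i+1}·y_i), indices taken mod 4.
Σ = (10) + (2) + (-1) + (1) = 12
Area = |Σ|/2 = 6.
Net area = 40 − 6 = 34.

34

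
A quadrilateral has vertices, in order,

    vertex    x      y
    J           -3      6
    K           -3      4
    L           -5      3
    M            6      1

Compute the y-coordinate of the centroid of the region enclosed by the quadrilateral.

Apply the shoelace formula. First the cross-terms c_i = x_i·y_{i+1} − x_{i+1}·y_i:
  6, 11, -23, 39  ⇒  2A = 33, A = 16.5.
Then Σ (y_i + y_{i+1})·c_i = 318, so ȳ = 318 / (6·16.5) = 106/33.

106/33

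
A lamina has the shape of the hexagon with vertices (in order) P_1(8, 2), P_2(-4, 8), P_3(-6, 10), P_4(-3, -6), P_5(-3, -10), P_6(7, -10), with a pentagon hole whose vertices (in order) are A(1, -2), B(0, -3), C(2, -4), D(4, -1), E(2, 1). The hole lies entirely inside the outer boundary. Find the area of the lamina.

167

Outer boundary:
Apply Gauss's area formula: 2A = Σ (x_i·y_{i+1} − x_{i+1}·y_i), indices taken mod 6.
P_1→P_2: (8)(8) − (-4)(2) = 72
P_2→P_3: (-4)(10) − (-6)(8) = 8
P_3→P_4: (-6)(-6) − (-3)(10) = 66
P_4→P_5: (-3)(-10) − (-3)(-6) = 12
P_5→P_6: (-3)(-10) − (7)(-10) = 100
P_6→P_1: (7)(2) − (8)(-10) = 94
Σ = 352
Area = |Σ|/2 = 176.
Hole:
Apply the shoelace formula: 2A = Σ (x_i·y_{i+1} − x_{i+1}·y_i), indices taken mod 5.
Cross-terms: -3, 6, 14, 6, -5  ⇒  Σ = 18
Area = |Σ|/2 = 9.
Net area = 176 − 9 = 167.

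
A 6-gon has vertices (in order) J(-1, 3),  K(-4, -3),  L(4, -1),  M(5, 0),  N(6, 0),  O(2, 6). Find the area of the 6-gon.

Cross-terms: 15, 16, 5, 0, 36, 12  ⇒  Σ = 84
Area = |Σ|/2 = 42.

42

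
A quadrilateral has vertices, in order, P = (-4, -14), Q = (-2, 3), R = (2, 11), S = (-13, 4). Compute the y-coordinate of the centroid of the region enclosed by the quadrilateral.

Apply the shoelace formula. First the cross-terms c_i = x_i·y_{i+1} − x_{i+1}·y_i:
  -40, -28, 151, 198  ⇒  2A = 281, A = 140.5.
Then Σ (y_i + y_{i+1})·c_i = 333, so ȳ = 333 / (6·140.5) = 111/281.

111/281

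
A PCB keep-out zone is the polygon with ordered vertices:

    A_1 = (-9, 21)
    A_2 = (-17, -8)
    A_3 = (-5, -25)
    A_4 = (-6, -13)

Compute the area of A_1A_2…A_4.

243

Apply the surveyor's formula: 2A = Σ (x_i·y_{i+1} − x_{i+1}·y_i), indices taken mod 4.
A_1→A_2: (-9)(-8) − (-17)(21) = 429
A_2→A_3: (-17)(-25) − (-5)(-8) = 385
A_3→A_4: (-5)(-13) − (-6)(-25) = -85
A_4→A_1: (-6)(21) − (-9)(-13) = -243
Σ = 486
Area = |Σ|/2 = 243.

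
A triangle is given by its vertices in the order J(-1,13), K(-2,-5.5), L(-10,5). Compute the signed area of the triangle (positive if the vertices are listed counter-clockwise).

Apply Gauss's area formula: 2A = Σ (x_i·y_{i+1} − x_{i+1}·y_i), indices taken mod 3.
Σ = (31.5) + (-65) + (-125) = -158.5
Signed area = Σ/2 = -79.25 (negative ⇒ clockwise traversal).

-79.25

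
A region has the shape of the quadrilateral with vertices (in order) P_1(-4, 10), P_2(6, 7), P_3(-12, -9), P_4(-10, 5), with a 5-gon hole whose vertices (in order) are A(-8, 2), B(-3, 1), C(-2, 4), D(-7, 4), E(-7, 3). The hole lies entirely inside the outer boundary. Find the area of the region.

131.5

Outer boundary:
P_1→P_2: (-4)(7) − (6)(10) = -88
P_2→P_3: (6)(-9) − (-12)(7) = 30
P_3→P_4: (-12)(5) − (-10)(-9) = -150
P_4→P_1: (-10)(10) − (-4)(5) = -80
Σ = -288
Area = |Σ|/2 = 144.
Hole:
Apply the surveyor's formula: 2A = Σ (x_i·y_{i+1} − x_{i+1}·y_i), indices taken mod 5.
Σ = (-2) + (-10) + (20) + (7) + (10) = 25
Area = |Σ|/2 = 12.5.
Net area = 144 − 12.5 = 131.5.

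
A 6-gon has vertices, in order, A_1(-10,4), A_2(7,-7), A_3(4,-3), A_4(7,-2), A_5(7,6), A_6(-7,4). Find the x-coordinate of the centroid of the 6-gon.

337/300

Apply Gauss's area formula. First the cross-terms c_i = x_i·y_{i+1} − x_{i+1}·y_i:
  42, 7, 13, 56, 70, 12  ⇒  2A = 200, A = 100.
Then Σ (x_i + x_{i+1})·c_i = 674, so x̄ = 674 / (6·100) = 337/300.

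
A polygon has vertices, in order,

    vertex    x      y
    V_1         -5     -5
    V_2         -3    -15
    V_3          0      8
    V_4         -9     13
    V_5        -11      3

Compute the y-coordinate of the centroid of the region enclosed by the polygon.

122/49

Apply Gauss's area formula. First the cross-terms c_i = x_i·y_{i+1} − x_{i+1}·y_i:
  60, -24, 72, 116, 70  ⇒  2A = 294, A = 147.
Then Σ (y_i + y_{i+1})·c_i = 2196, so ȳ = 2196 / (6·147) = 122/49.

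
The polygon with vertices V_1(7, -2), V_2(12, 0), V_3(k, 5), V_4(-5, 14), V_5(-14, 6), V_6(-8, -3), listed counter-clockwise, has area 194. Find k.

-1

The doubled signed area Σ (x_i y_{i+1} − x_{i+1} y_i) is linear in k.
With k=0 it equals 402; the coefficient of k is 14 (from the two edges through V_3).
So 14·k + 402 = 2·194 = 388 ⇒ k = -1.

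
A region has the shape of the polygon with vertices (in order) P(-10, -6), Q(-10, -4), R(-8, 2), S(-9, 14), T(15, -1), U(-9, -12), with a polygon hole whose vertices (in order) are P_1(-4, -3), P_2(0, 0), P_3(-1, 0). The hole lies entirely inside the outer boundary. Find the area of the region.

Outer boundary:
Apply the shoelace (surveyor's) formula: 2A = Σ (x_i·y_{i+1} − x_{i+1}·y_i), indices taken mod 6.
P→Q: (-10)(-4) − (-10)(-6) = -20
Q→R: (-10)(2) − (-8)(-4) = -52
R→S: (-8)(14) − (-9)(2) = -94
S→T: (-9)(-1) − (15)(14) = -201
T→U: (15)(-12) − (-9)(-1) = -189
U→P: (-9)(-6) − (-10)(-12) = -66
Σ = -622
Area = |Σ|/2 = 311.
Hole:
Apply the surveyor's formula: 2A = Σ (x_i·y_{i+1} − x_{i+1}·y_i), indices taken mod 3.
P_1→P_2: (-4)(0) − (0)(-3) = 0
P_2→P_3: (0)(0) − (-1)(0) = 0
P_3→P_1: (-1)(-3) − (-4)(0) = 3
Σ = 3
Area = |Σ|/2 = 1.5.
Net area = 311 − 1.5 = 309.5.

309.5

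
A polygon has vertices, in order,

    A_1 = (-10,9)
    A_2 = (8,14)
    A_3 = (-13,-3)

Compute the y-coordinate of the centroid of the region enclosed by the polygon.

20/3

Apply the surveyor's formula. First the cross-terms c_i = x_i·y_{i+1} − x_{i+1}·y_i:
  -212, 158, -147  ⇒  2A = -201, A = -100.5.
Then Σ (y_i + y_{i+1})·c_i = -4020, so ȳ = -4020 / (6·(-100.5)) = 20/3.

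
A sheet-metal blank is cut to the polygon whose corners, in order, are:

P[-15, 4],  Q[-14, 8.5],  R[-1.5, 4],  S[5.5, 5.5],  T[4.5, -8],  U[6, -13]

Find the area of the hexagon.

197.625

Apply the surveyor's formula: 2A = Σ (x_i·y_{i+1} − x_{i+1}·y_i), indices taken mod 6.
P→Q: (-15)(8.5) − (-14)(4) = -71.5
Q→R: (-14)(4) − (-1.5)(8.5) = -43.25
R→S: (-1.5)(5.5) − (5.5)(4) = -30.25
S→T: (5.5)(-8) − (4.5)(5.5) = -68.75
T→U: (4.5)(-13) − (6)(-8) = -10.5
U→P: (6)(4) − (-15)(-13) = -171
Σ = -395.25
Area = |Σ|/2 = 197.625.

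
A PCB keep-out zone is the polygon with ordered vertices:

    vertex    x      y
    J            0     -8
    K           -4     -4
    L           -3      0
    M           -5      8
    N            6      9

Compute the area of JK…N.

104.5

Apply the shoelace (surveyor's) formula: 2A = Σ (x_i·y_{i+1} − x_{i+1}·y_i), indices taken mod 5.
J→K: (0)(-4) − (-4)(-8) = -32
K→L: (-4)(0) − (-3)(-4) = -12
L→M: (-3)(8) − (-5)(0) = -24
M→N: (-5)(9) − (6)(8) = -93
N→J: (6)(-8) − (0)(9) = -48
Σ = -209
Area = |Σ|/2 = 104.5.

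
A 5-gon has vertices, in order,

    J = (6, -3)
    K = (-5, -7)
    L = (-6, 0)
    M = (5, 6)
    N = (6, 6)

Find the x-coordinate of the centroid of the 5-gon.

Apply the shoelace formula. First the cross-terms c_i = x_i·y_{i+1} − x_{i+1}·y_i:
  -57, -42, -36, -6, -54  ⇒  2A = -195, A = -97.5.
Then Σ (x_i + x_{i+1})·c_i = -273, so x̄ = -273 / (6·(-97.5)) = 7/15.

7/15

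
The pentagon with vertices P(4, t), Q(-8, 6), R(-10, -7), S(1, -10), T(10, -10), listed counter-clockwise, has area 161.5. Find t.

The doubled signed area Σ (x_i y_{i+1} − x_{i+1} y_i) is linear in t.
With t=0 it equals 377; the coefficient of t is 18 (from the two edges through P).
So 18·t + 377 = 2·161.5 = 323 ⇒ t = -3.

-3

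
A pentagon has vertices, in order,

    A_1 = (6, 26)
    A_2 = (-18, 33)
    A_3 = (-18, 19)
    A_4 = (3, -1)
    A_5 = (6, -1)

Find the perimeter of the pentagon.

|A_1A_2| = √((-24)² + (7)²) = √625 = 25
|A_2A_3| = √((0)² + (-14)²) = √196 = 14
|A_3A_4| = √((21)² + (-20)²) = √841 = 29
|A_4A_5| = √((3)² + (0)²) = √9 = 3
|A_5A_1| = √((0)² + (27)²) = √729 = 27
Perimeter = 25 + 14 + 29 + 3 + 27 = 98.

98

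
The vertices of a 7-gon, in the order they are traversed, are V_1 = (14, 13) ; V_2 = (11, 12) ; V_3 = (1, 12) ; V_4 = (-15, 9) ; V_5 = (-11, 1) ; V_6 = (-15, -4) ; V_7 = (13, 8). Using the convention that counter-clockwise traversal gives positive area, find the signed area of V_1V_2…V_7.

Apply Gauss's area formula: 2A = Σ (x_i·y_{i+1} − x_{i+1}·y_i), indices taken mod 7.
Cross-terms: 25, 120, 189, 84, 59, -68, 57  ⇒  Σ = 466
Signed area = Σ/2 = 233 (positive ⇒ counter-clockwise traversal).

233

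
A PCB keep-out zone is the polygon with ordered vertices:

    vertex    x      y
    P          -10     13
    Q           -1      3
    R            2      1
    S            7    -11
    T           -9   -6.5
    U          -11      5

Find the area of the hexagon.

Σ = (-17) + (-7) + (-29) + (-144.5) + (-116.5) + (-93) = -407
Area = |Σ|/2 = 203.5.

203.5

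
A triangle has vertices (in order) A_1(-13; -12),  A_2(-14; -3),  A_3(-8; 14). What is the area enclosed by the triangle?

35.5

Apply the shoelace formula: 2A = Σ (x_i·y_{i+1} − x_{i+1}·y_i), indices taken mod 3.
A_1→A_2: (-13)(-3) − (-14)(-12) = -129
A_2→A_3: (-14)(14) − (-8)(-3) = -220
A_3→A_1: (-8)(-12) − (-13)(14) = 278
Σ = -71
Area = |Σ|/2 = 35.5.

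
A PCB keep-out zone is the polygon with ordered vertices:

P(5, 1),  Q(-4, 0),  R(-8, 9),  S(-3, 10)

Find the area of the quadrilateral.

Cross-terms: 4, -36, -53, -53  ⇒  Σ = -138
Area = |Σ|/2 = 69.

69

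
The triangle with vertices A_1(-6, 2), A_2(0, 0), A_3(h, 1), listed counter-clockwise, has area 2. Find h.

Write out the shoelace sum; only the two edges meeting at A_3 involve h:
2·Area = [(0·1 − h·0) + (h·2 − (-6)·1)] + 0
       = 2·h + 6 = 4
⇒ h = -1.

-1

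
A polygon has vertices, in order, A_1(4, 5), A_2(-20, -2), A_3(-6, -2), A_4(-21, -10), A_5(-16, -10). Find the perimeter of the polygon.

86

|A_1A_2| = √((-24)² + (-7)²) = √625 = 25
|A_2A_3| = √((14)² + (0)²) = √196 = 14
|A_3A_4| = √((-15)² + (-8)²) = √289 = 17
|A_4A_5| = √((5)² + (0)²) = √25 = 5
|A_5A_1| = √((20)² + (15)²) = √625 = 25
Perimeter = 25 + 14 + 17 + 5 + 25 = 86.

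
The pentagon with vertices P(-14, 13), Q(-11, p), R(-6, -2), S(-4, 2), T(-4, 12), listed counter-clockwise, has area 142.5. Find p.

The doubled signed area Σ (x_i y_{i+1} − x_{i+1} y_i) is linear in p.
With p=0 it equals 221; the coefficient of p is -8 (from the two edges through Q).
So -8·p + 221 = 2·142.5 = 285 ⇒ p = -8.

-8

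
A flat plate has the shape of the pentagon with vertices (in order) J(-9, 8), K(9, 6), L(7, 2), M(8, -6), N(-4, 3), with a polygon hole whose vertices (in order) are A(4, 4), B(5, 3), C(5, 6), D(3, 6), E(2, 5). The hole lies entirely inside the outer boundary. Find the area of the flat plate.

Outer boundary:
Apply the surveyor's formula: 2A = Σ (x_i·y_{i+1} − x_{i+1}·y_i), indices taken mod 5.
Σ = (-126) + (-24) + (-58) + (0) + (-5) = -213
Area = |Σ|/2 = 106.5.
Hole:
Apply the shoelace formula: 2A = Σ (x_i·y_{i+1} − x_{i+1}·y_i), indices taken mod 5.
Cross-terms: -8, 15, 12, 3, -12  ⇒  Σ = 10
Area = |Σ|/2 = 5.
Net area = 106.5 − 5 = 101.5.

101.5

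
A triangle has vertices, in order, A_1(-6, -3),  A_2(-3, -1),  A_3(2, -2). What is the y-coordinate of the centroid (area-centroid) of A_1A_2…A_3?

-2

Apply the shoelace (surveyor's) formula. First the cross-terms c_i = x_i·y_{i+1} − x_{i+1}·y_i:
  -3, 8, -18  ⇒  2A = -13, A = -6.5.
Then Σ (y_i + y_{i+1})·c_i = 78, so ȳ = 78 / (6·(-6.5)) = -2.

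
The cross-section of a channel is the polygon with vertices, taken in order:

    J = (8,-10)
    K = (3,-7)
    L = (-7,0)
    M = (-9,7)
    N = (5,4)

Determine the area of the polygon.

Apply the shoelace formula: 2A = Σ (x_i·y_{i+1} − x_{i+1}·y_i), indices taken mod 5.
Σ = (-26) + (-49) + (-49) + (-71) + (-82) = -277
Area = |Σ|/2 = 138.5.

138.5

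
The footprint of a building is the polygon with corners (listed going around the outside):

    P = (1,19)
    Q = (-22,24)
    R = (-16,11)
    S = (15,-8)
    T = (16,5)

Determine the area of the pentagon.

Apply Gauss's area formula: 2A = Σ (x_i·y_{i+1} − x_{i+1}·y_i), indices taken mod 5.
Σ = (442) + (142) + (-37) + (203) + (299) = 1049
Area = |Σ|/2 = 524.5.

524.5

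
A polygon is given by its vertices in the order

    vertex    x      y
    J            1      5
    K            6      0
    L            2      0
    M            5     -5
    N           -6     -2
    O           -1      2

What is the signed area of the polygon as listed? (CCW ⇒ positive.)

Σ = (-30) + (0) + (-10) + (-40) + (-14) + (-7) = -101
Signed area = Σ/2 = -50.5 (negative ⇒ clockwise traversal).

-50.5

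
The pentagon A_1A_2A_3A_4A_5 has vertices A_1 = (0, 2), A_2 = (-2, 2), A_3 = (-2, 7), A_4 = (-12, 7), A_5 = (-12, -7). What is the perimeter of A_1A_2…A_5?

46

|A_1A_2| = √((-2)² + (0)²) = √4 = 2
|A_2A_3| = √((0)² + (5)²) = √25 = 5
|A_3A_4| = √((-10)² + (0)²) = √100 = 10
|A_4A_5| = √((0)² + (-14)²) = √196 = 14
|A_5A_1| = √((12)² + (9)²) = √225 = 15
Perimeter = 2 + 5 + 10 + 14 + 15 = 46.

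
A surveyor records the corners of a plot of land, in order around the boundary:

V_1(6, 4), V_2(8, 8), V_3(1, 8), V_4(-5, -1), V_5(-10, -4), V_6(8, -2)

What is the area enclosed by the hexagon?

108.5

Apply the shoelace (surveyor's) formula: 2A = Σ (x_i·y_{i+1} − x_{i+1}·y_i), indices taken mod 6.
V_1→V_2: (6)(8) − (8)(4) = 16
V_2→V_3: (8)(8) − (1)(8) = 56
V_3→V_4: (1)(-1) − (-5)(8) = 39
V_4→V_5: (-5)(-4) − (-10)(-1) = 10
V_5→V_6: (-10)(-2) − (8)(-4) = 52
V_6→V_1: (8)(4) − (6)(-2) = 44
Σ = 217
Area = |Σ|/2 = 108.5.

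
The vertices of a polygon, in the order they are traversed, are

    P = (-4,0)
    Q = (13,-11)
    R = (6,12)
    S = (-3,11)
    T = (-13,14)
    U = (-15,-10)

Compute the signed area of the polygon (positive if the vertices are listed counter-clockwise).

Apply the surveyor's formula: 2A = Σ (x_i·y_{i+1} − x_{i+1}·y_i), indices taken mod 6.
P→Q: (-4)(-11) − (13)(0) = 44
Q→R: (13)(12) − (6)(-11) = 222
R→S: (6)(11) − (-3)(12) = 102
S→T: (-3)(14) − (-13)(11) = 101
T→U: (-13)(-10) − (-15)(14) = 340
U→P: (-15)(0) − (-4)(-10) = -40
Σ = 769
Signed area = Σ/2 = 384.5 (positive ⇒ counter-clockwise traversal).

384.5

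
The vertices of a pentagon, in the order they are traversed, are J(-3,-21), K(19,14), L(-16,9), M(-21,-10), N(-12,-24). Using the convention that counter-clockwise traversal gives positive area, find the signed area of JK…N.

Apply the surveyor's formula: 2A = Σ (x_i·y_{i+1} − x_{i+1}·y_i), indices taken mod 5.
Σ = (357) + (395) + (349) + (384) + (180) = 1665
Signed area = Σ/2 = 832.5 (positive ⇒ counter-clockwise traversal).

832.5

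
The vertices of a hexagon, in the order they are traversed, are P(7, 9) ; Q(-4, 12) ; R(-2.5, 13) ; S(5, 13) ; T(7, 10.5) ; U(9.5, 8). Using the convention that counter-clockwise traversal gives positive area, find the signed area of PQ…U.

Σ = (120) + (-22) + (-97.5) + (-38.5) + (-43.75) + (29.5) = -52.25
Signed area = Σ/2 = -26.125 (negative ⇒ clockwise traversal).

-26.125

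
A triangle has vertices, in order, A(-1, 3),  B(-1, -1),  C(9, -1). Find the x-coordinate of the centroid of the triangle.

7/3

Apply the surveyor's formula. First the cross-terms c_i = x_i·y_{i+1} − x_{i+1}·y_i:
  4, 10, 26  ⇒  2A = 40, A = 20.
Then Σ (x_i + x_{i+1})·c_i = 280, so x̄ = 280 / (6·20) = 7/3.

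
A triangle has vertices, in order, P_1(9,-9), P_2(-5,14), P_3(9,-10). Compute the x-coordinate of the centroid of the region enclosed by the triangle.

Apply the surveyor's formula. First the cross-terms c_i = x_i·y_{i+1} − x_{i+1}·y_i:
  81, -76, 9  ⇒  2A = 14, A = 7.
Then Σ (x_i + x_{i+1})·c_i = 182, so x̄ = 182 / (6·7) = 13/3.

13/3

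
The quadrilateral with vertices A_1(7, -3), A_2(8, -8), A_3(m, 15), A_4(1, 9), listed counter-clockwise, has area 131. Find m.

15

The doubled signed area Σ (x_i y_{i+1} − x_{i+1} y_i) is linear in m.
With m=0 it equals 7; the coefficient of m is 17 (from the two edges through A_3).
So 17·m + 7 = 2·131 = 262 ⇒ m = 15.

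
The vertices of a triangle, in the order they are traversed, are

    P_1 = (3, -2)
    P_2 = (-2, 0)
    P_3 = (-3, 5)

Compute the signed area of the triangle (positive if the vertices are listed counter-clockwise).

Apply the shoelace (surveyor's) formula: 2A = Σ (x_i·y_{i+1} − x_{i+1}·y_i), indices taken mod 3.
P_1→P_2: (3)(0) − (-2)(-2) = -4
P_2→P_3: (-2)(5) − (-3)(0) = -10
P_3→P_1: (-3)(-2) − (3)(5) = -9
Σ = -23
Signed area = Σ/2 = -11.5 (negative ⇒ clockwise traversal).

-11.5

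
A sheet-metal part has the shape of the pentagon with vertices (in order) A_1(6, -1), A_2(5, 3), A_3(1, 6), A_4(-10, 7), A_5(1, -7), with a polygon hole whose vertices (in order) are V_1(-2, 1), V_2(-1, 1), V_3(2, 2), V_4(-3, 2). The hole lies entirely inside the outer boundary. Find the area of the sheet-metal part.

107.5

Outer boundary:
Apply Gauss's area formula: 2A = Σ (x_i·y_{i+1} − x_{i+1}·y_i), indices taken mod 5.
Σ = (23) + (27) + (67) + (63) + (41) = 221
Area = |Σ|/2 = 110.5.
Hole:
Σ = (-1) + (-4) + (10) + (1) = 6
Area = |Σ|/2 = 3.
Net area = 110.5 − 3 = 107.5.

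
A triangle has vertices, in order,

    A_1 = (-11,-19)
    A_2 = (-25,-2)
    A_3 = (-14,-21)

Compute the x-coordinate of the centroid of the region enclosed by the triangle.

Apply the shoelace formula. First the cross-terms c_i = x_i·y_{i+1} − x_{i+1}·y_i:
  -453, 497, 35  ⇒  2A = 79, A = 39.5.
Then Σ (x_i + x_{i+1})·c_i = -3950, so x̄ = -3950 / (6·39.5) = -50/3.

-50/3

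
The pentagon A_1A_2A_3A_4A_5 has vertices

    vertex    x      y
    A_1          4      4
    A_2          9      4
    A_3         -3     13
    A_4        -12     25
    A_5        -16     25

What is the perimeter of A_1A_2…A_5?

68

|A_1A_2| = √((5)² + (0)²) = √25 = 5
|A_2A_3| = √((-12)² + (9)²) = √225 = 15
|A_3A_4| = √((-9)² + (12)²) = √225 = 15
|A_4A_5| = √((-4)² + (0)²) = √16 = 4
|A_5A_1| = √((20)² + (-21)²) = √841 = 29
Perimeter = 5 + 15 + 15 + 4 + 29 = 68.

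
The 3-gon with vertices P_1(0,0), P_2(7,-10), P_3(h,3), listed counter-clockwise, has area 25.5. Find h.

3

The doubled signed area Σ (x_i y_{i+1} − x_{i+1} y_i) is linear in h.
With h=0 it equals 21; the coefficient of h is 10 (from the two edges through P_3).
So 10·h + 21 = 2·25.5 = 51 ⇒ h = 3.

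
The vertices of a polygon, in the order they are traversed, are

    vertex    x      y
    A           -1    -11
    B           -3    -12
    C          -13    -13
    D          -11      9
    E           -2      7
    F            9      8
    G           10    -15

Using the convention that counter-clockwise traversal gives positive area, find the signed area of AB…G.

-438

A→B: (-1)(-12) − (-3)(-11) = -21
B→C: (-3)(-13) − (-13)(-12) = -117
C→D: (-13)(9) − (-11)(-13) = -260
D→E: (-11)(7) − (-2)(9) = -59
E→F: (-2)(8) − (9)(7) = -79
F→G: (9)(-15) − (10)(8) = -215
G→A: (10)(-11) − (-1)(-15) = -125
Σ = -876
Signed area = Σ/2 = -438 (negative ⇒ clockwise traversal).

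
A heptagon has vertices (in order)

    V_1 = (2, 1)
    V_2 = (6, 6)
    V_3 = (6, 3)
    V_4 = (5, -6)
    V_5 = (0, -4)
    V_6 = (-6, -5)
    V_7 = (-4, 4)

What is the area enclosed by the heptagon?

81.5

Σ = (6) + (-18) + (-51) + (-20) + (-24) + (-44) + (-12) = -163
Area = |Σ|/2 = 81.5.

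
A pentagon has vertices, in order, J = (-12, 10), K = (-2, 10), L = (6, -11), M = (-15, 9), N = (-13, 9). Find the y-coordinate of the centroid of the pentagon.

146/51

Apply the shoelace formula. First the cross-terms c_i = x_i·y_{i+1} − x_{i+1}·y_i:
  -100, -38, -111, -18, -22  ⇒  2A = -289, A = -144.5.
Then Σ (y_i + y_{i+1})·c_i = -2482, so ȳ = -2482 / (6·(-144.5)) = 146/51.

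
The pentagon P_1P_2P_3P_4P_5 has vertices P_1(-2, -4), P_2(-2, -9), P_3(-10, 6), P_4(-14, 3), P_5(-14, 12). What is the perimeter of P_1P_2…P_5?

56

|P_1P_2| = √((0)² + (-5)²) = √25 = 5
|P_2P_3| = √((-8)² + (15)²) = √289 = 17
|P_3P_4| = √((-4)² + (-3)²) = √25 = 5
|P_4P_5| = √((0)² + (9)²) = √81 = 9
|P_5P_1| = √((12)² + (-16)²) = √400 = 20
Perimeter = 5 + 17 + 5 + 9 + 20 = 56.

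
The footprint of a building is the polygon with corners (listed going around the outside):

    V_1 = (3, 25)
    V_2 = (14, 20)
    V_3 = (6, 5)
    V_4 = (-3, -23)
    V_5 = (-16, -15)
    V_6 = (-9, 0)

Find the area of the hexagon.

Apply the shoelace formula: 2A = Σ (x_i·y_{i+1} − x_{i+1}·y_i), indices taken mod 6.
V_1→V_2: (3)(20) − (14)(25) = -290
V_2→V_3: (14)(5) − (6)(20) = -50
V_3→V_4: (6)(-23) − (-3)(5) = -123
V_4→V_5: (-3)(-15) − (-16)(-23) = -323
V_5→V_6: (-16)(0) − (-9)(-15) = -135
V_6→V_1: (-9)(25) − (3)(0) = -225
Σ = -1146
Area = |Σ|/2 = 573.

573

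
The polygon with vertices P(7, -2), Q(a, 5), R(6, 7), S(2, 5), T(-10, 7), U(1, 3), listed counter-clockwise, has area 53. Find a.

9

Write out the shoelace sum; only the two edges meeting at Q involve a:
2·Area = [(7·5 − a·(-2)) + (a·7 − 6·5)] + 20
       = 9·a + 25 = 106
⇒ a = 9.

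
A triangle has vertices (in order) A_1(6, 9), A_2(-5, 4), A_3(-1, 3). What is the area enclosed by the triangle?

Apply the shoelace (surveyor's) formula: 2A = Σ (x_i·y_{i+1} − x_{i+1}·y_i), indices taken mod 3.
Σ = (69) + (-11) + (-27) = 31
Area = |Σ|/2 = 15.5.

15.5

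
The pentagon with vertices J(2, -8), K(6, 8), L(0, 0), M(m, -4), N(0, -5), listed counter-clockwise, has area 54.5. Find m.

-7

The doubled signed area Σ (x_i y_{i+1} − x_{i+1} y_i) is linear in m.
With m=0 it equals 74; the coefficient of m is -5 (from the two edges through M).
So -5·m + 74 = 2·54.5 = 109 ⇒ m = -7.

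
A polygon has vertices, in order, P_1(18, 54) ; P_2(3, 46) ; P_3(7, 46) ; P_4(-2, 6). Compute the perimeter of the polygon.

114

|P_1P_2| = √((-15)² + (-8)²) = √289 = 17
|P_2P_3| = √((4)² + (0)²) = √16 = 4
|P_3P_4| = √((-9)² + (-40)²) = √1681 = 41
|P_4P_1| = √((20)² + (48)²) = √2704 = 52
Perimeter = 17 + 4 + 41 + 52 = 114.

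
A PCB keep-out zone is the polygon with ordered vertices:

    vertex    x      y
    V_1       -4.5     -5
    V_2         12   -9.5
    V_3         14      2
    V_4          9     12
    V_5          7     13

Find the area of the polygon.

233.125

Apply the surveyor's formula: 2A = Σ (x_i·y_{i+1} − x_{i+1}·y_i), indices taken mod 5.
Cross-terms: 102.75, 157, 150, 33, 23.5  ⇒  Σ = 466.25
Area = |Σ|/2 = 233.125.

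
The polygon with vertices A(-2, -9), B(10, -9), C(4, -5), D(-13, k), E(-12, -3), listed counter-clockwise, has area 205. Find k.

15

The doubled signed area Σ (x_i y_{i+1} − x_{i+1} y_i) is linear in k.
With k=0 it equals 170; the coefficient of k is 16 (from the two edges through D).
So 16·k + 170 = 2·205 = 410 ⇒ k = 15.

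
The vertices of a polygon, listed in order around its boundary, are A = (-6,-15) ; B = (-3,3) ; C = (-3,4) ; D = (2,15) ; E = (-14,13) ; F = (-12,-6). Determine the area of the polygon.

Σ = (-63) + (-3) + (-53) + (236) + (240) + (144) = 501
Area = |Σ|/2 = 250.5.

250.5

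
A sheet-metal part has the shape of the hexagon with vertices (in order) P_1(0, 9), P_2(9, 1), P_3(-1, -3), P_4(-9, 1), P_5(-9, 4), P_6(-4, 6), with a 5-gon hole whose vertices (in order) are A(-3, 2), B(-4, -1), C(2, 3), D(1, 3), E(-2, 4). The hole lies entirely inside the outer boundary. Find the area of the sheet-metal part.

107

Outer boundary:
Apply the surveyor's formula: 2A = Σ (x_i·y_{i+1} − x_{i+1}·y_i), indices taken mod 6.
Σ = (-81) + (-26) + (-28) + (-27) + (-38) + (-36) = -236
Area = |Σ|/2 = 118.
Hole:
Apply Gauss's area formula: 2A = Σ (x_i·y_{i+1} − x_{i+1}·y_i), indices taken mod 5.
Σ = (11) + (-10) + (3) + (10) + (8) = 22
Area = |Σ|/2 = 11.
Net area = 118 − 11 = 107.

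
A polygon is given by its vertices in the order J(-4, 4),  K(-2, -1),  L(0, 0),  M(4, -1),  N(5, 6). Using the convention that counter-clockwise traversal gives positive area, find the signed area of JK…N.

42.5

Σ = (12) + (0) + (0) + (29) + (44) = 85
Signed area = Σ/2 = 42.5 (positive ⇒ counter-clockwise traversal).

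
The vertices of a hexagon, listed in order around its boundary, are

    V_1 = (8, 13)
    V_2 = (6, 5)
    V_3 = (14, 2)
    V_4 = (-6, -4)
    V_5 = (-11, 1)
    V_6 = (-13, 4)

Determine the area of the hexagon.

211

V_1→V_2: (8)(5) − (6)(13) = -38
V_2→V_3: (6)(2) − (14)(5) = -58
V_3→V_4: (14)(-4) − (-6)(2) = -44
V_4→V_5: (-6)(1) − (-11)(-4) = -50
V_5→V_6: (-11)(4) − (-13)(1) = -31
V_6→V_1: (-13)(13) − (8)(4) = -201
Σ = -422
Area = |Σ|/2 = 211.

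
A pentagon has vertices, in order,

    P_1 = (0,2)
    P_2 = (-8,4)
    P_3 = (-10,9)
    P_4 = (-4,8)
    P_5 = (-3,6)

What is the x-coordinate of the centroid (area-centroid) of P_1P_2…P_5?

-541/99

Apply Gauss's area formula. First the cross-terms c_i = x_i·y_{i+1} − x_{i+1}·y_i:
  16, -32, -44, 0, -6  ⇒  2A = -66, A = -33.
Then Σ (x_i + x_{i+1})·c_i = 1082, so x̄ = 1082 / (6·(-33)) = -541/99.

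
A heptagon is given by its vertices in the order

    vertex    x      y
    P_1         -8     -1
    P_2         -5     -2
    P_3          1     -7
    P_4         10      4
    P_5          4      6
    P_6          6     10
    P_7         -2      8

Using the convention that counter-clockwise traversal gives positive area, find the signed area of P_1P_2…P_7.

152

Apply Gauss's area formula: 2A = Σ (x_i·y_{i+1} − x_{i+1}·y_i), indices taken mod 7.
P_1→P_2: (-8)(-2) − (-5)(-1) = 11
P_2→P_3: (-5)(-7) − (1)(-2) = 37
P_3→P_4: (1)(4) − (10)(-7) = 74
P_4→P_5: (10)(6) − (4)(4) = 44
P_5→P_6: (4)(10) − (6)(6) = 4
P_6→P_7: (6)(8) − (-2)(10) = 68
P_7→P_1: (-2)(-1) − (-8)(8) = 66
Σ = 304
Signed area = Σ/2 = 152 (positive ⇒ counter-clockwise traversal).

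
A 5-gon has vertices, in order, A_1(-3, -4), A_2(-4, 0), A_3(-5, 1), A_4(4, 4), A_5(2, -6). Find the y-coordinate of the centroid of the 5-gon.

Apply Gauss's area formula. First the cross-terms c_i = x_i·y_{i+1} − x_{i+1}·y_i:
  -16, -4, -24, -32, -26  ⇒  2A = -102, A = -51.
Then Σ (y_i + y_{i+1})·c_i = 264, so ȳ = 264 / (6·(-51)) = -44/51.

-44/51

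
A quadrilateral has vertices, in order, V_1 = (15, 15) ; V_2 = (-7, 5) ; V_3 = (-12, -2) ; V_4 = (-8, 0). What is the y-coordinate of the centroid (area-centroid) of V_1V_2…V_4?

1027/177

Apply Gauss's area formula. First the cross-terms c_i = x_i·y_{i+1} − x_{i+1}·y_i:
  180, 74, -16, -120  ⇒  2A = 118, A = 59.
Then Σ (y_i + y_{i+1})·c_i = 2054, so ȳ = 2054 / (6·59) = 1027/177.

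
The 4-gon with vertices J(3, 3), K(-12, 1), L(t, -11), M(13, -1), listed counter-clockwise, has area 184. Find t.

The doubled signed area Σ (x_i y_{i+1} − x_{i+1} y_i) is linear in t.
With t=0 it equals 356; the coefficient of t is -2 (from the two edges through L).
So -2·t + 356 = 2·184 = 368 ⇒ t = -6.

-6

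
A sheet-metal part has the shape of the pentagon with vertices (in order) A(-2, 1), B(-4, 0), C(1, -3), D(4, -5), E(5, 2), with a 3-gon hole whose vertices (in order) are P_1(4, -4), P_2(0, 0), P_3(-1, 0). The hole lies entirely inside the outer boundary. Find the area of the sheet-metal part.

30.5

Outer boundary:
Σ = (4) + (12) + (7) + (33) + (9) = 65
Area = |Σ|/2 = 32.5.
Hole:
Σ = (0) + (0) + (4) = 4
Area = |Σ|/2 = 2.
Net area = 32.5 − 2 = 30.5.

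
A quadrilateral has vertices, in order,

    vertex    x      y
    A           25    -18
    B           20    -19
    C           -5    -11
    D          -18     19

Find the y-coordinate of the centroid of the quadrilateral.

Apply the shoelace (surveyor's) formula. First the cross-terms c_i = x_i·y_{i+1} − x_{i+1}·y_i:
  -115, -315, -293, -151  ⇒  2A = -874, A = -437.
Then Σ (y_i + y_{i+1})·c_i = 11210, so ȳ = 11210 / (6·(-437)) = -295/69.

-295/69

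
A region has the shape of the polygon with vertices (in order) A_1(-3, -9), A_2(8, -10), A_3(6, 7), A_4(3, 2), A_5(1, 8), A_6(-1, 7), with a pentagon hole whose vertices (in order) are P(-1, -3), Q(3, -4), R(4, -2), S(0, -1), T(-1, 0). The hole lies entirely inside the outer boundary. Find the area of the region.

127.5

Outer boundary:
Σ = (102) + (116) + (-9) + (22) + (15) + (30) = 276
Area = |Σ|/2 = 138.
Hole:
Cross-terms: 13, 10, -4, -1, 3  ⇒  Σ = 21
Area = |Σ|/2 = 10.5.
Net area = 138 − 10.5 = 127.5.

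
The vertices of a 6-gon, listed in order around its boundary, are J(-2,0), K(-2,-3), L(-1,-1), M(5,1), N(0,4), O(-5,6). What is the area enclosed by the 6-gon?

30.5

Apply the shoelace formula: 2A = Σ (x_i·y_{i+1} − x_{i+1}·y_i), indices taken mod 6.
Cross-terms: 6, -1, 4, 20, 20, 12  ⇒  Σ = 61
Area = |Σ|/2 = 30.5.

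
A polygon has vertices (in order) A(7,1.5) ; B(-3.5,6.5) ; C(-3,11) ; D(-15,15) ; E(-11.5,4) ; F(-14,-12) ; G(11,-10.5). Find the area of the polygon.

Apply the surveyor's formula: 2A = Σ (x_i·y_{i+1} − x_{i+1}·y_i), indices taken mod 7.
A→B: (7)(6.5) − (-3.5)(1.5) = 50.75
B→C: (-3.5)(11) − (-3)(6.5) = -19
C→D: (-3)(15) − (-15)(11) = 120
D→E: (-15)(4) − (-11.5)(15) = 112.5
E→F: (-11.5)(-12) − (-14)(4) = 194
F→G: (-14)(-10.5) − (11)(-12) = 279
G→A: (11)(1.5) − (7)(-10.5) = 90
Σ = 827.25
Area = |Σ|/2 = 413.625.

413.625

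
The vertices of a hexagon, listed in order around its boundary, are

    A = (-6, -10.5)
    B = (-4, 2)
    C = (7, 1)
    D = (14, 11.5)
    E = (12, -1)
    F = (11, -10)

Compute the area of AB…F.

221

Apply the surveyor's formula: 2A = Σ (x_i·y_{i+1} − x_{i+1}·y_i), indices taken mod 6.
Σ = (-54) + (-18) + (66.5) + (-152) + (-109) + (-175.5) = -442
Area = |Σ|/2 = 221.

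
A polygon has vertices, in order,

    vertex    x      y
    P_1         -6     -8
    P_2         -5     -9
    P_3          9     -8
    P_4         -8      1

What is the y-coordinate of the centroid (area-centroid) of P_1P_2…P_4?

Apply Gauss's area formula. First the cross-terms c_i = x_i·y_{i+1} − x_{i+1}·y_i:
  14, 121, -55, 70  ⇒  2A = 150, A = 75.
Then Σ (y_i + y_{i+1})·c_i = -2400, so ȳ = -2400 / (6·75) = -16/3.

-16/3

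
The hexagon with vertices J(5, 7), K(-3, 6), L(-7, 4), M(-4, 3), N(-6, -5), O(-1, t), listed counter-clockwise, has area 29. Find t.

4

The doubled signed area Σ (x_i y_{i+1} − x_{i+1} y_i) is linear in t.
With t=0 it equals 102; the coefficient of t is -11 (from the two edges through O).
So -11·t + 102 = 2·29 = 58 ⇒ t = 4.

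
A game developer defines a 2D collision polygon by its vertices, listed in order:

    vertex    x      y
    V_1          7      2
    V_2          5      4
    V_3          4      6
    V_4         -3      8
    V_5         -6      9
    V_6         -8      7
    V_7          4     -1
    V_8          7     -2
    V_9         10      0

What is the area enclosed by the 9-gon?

76

Apply Gauss's area formula: 2A = Σ (x_i·y_{i+1} − x_{i+1}·y_i), indices taken mod 9.
Cross-terms: 18, 14, 50, 21, 30, -20, -1, 20, 20  ⇒  Σ = 152
Area = |Σ|/2 = 76.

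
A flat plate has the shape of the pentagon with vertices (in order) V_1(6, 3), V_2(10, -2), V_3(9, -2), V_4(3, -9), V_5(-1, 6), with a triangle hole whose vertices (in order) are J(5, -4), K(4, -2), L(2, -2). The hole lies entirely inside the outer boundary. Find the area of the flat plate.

72.5

Outer boundary:
Σ = (-42) + (-2) + (-75) + (9) + (-39) = -149
Area = |Σ|/2 = 74.5.
Hole:
Cross-terms: 6, -4, 2  ⇒  Σ = 4
Area = |Σ|/2 = 2.
Net area = 74.5 − 2 = 72.5.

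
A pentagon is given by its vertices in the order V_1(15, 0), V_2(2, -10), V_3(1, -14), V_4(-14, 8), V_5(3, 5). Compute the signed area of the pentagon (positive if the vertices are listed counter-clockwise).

V_1→V_2: (15)(-10) − (2)(0) = -150
V_2→V_3: (2)(-14) − (1)(-10) = -18
V_3→V_4: (1)(8) − (-14)(-14) = -188
V_4→V_5: (-14)(5) − (3)(8) = -94
V_5→V_1: (3)(0) − (15)(5) = -75
Σ = -525
Signed area = Σ/2 = -262.5 (negative ⇒ clockwise traversal).

-262.5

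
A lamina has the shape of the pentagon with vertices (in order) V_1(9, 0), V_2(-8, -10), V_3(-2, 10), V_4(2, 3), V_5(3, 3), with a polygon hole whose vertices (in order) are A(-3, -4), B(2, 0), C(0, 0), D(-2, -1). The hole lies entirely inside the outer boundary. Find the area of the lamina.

Outer boundary:
Apply Gauss's area formula: 2A = Σ (x_i·y_{i+1} − x_{i+1}·y_i), indices taken mod 5.
Σ = (-90) + (-100) + (-26) + (-3) + (-27) = -246
Area = |Σ|/2 = 123.
Hole:
Apply the shoelace formula: 2A = Σ (x_i·y_{i+1} − x_{i+1}·y_i), indices taken mod 4.
Cross-terms: 8, 0, 0, 5  ⇒  Σ = 13
Area = |Σ|/2 = 6.5.
Net area = 123 − 6.5 = 116.5.

116.5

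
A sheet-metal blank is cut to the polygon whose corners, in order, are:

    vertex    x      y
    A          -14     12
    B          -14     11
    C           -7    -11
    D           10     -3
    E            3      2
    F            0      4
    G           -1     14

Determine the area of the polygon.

Apply the shoelace (surveyor's) formula: 2A = Σ (x_i·y_{i+1} − x_{i+1}·y_i), indices taken mod 7.
A→B: (-14)(11) − (-14)(12) = 14
B→C: (-14)(-11) − (-7)(11) = 231
C→D: (-7)(-3) − (10)(-11) = 131
D→E: (10)(2) − (3)(-3) = 29
E→F: (3)(4) − (0)(2) = 12
F→G: (0)(14) − (-1)(4) = 4
G→A: (-1)(12) − (-14)(14) = 184
Σ = 605
Area = |Σ|/2 = 302.5.

302.5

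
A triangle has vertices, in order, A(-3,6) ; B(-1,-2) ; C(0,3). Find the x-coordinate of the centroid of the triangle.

-4/3

Apply the surveyor's formula. First the cross-terms c_i = x_i·y_{i+1} − x_{i+1}·y_i:
  12, -3, 9  ⇒  2A = 18, A = 9.
Then Σ (x_i + x_{i+1})·c_i = -72, so x̄ = -72 / (6·9) = -4/3.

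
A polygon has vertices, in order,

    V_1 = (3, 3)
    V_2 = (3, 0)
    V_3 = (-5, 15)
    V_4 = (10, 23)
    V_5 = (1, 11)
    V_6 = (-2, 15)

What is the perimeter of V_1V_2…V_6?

|V_1V_2| = √((0)² + (-3)²) = √9 = 3
|V_2V_3| = √((-8)² + (15)²) = √289 = 17
|V_3V_4| = √((15)² + (8)²) = √289 = 17
|V_4V_5| = √((-9)² + (-12)²) = √225 = 15
|V_5V_6| = √((-3)² + (4)²) = √25 = 5
|V_6V_1| = √((5)² + (-12)²) = √169 = 13
Perimeter = 3 + 17 + 17 + 15 + 5 + 13 = 70.

70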